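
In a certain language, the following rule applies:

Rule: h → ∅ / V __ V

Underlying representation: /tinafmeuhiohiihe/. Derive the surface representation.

/h/ occurs between vowels /u/ and /i/, so it deletes.
/h/ occurs between vowels /o/ and /i/, so it deletes.
/h/ occurs between vowels /i/ and /e/, so it deletes.
Surface form: [tinafmeuioiie].

tinafmeuioiie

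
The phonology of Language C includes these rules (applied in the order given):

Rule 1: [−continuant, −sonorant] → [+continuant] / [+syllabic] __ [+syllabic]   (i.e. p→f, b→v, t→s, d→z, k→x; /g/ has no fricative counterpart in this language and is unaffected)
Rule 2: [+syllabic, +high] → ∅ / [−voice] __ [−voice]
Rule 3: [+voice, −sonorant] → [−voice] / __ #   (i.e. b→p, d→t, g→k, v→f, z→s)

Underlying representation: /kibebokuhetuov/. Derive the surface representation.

Rule 1 (intervocalic spirantization): /b/ is a stop between vowels /i/ and /e/, so it spirantizes to the fricative [v]. /b/ is a stop between vowels /e/ and /o/, so it spirantizes to the fricative [v]. /k/ is a stop between vowels /o/ and /u/, so it spirantizes to the fricative [x]. /t/ is a stop between vowels /e/ and /u/, so it spirantizes to the fricative [s]. /kibebokuhetuov/ → kivevoxuhesuov.
Rule 2 (high vowel syncope): /u/ is a high vowel flanked by voiceless consonants /x/ and /h/, so it deletes. /kivevoxuhesuov/ → kivevoxhesuov.
Rule 3 (final devoicing): /v/ is a voiced obstruent in word-final position, so it devoices to [f]. /kivevoxhesuov/ → kivevoxhesuof.

kivevoxhesuof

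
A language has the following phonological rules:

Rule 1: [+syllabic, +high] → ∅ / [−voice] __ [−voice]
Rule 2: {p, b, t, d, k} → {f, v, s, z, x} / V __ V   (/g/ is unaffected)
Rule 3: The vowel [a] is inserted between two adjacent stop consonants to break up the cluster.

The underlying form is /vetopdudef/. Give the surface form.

vesopaduzef

Rule 1 (high vowel syncope): no segment meets the environment; /vetopdudef/ is unchanged.
Rule 2 (intervocalic spirantization): /t/ is a stop between vowels /e/ and /o/, so it spirantizes to the fricative [s]. /d/ is a stop between vowels /u/ and /e/, so it spirantizes to the fricative [z]. /vetopdudef/ → vesopduzef.
Rule 3 (stop-cluster a-epenthesis): /p/ and /d/ form a stop–stop cluster, so [a] is inserted between them. /vesopduzef/ → vesopaduzef.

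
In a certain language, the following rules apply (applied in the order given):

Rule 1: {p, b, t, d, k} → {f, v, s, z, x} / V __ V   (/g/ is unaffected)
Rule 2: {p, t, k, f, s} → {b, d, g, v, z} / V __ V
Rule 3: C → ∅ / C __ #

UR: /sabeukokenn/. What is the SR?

Rule 1 (intervocalic spirantization): /b/ is a stop between vowels /a/ and /e/, so it spirantizes to the fricative [v]. /k/ is a stop between vowels /u/ and /o/, so it spirantizes to the fricative [x]. /k/ is a stop between vowels /o/ and /e/, so it spirantizes to the fricative [x]. /sabeukokenn/ → saveuxoxenn.
Rule 2 (intervocalic voicing): no segment meets the environment; /saveuxoxenn/ is unchanged.
Rule 3 (final cluster simplification): /n/ is the second consonant of a word-final cluster /nn/, so it deletes. /saveuxoxenn/ → saveuxoxen.

saveuxoxen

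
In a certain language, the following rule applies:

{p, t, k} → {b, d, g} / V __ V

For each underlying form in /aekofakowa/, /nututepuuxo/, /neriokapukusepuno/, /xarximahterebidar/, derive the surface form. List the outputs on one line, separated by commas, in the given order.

aegofagowa, nududebuuxo, neriogabugusebuno, xarximahterebidar

/aekofakowa/: /k/ is a voiceless stop between vowels /e/ and /o/, so it voices to [g]. /k/ is a voiceless stop between vowels /a/ and /o/, so it voices to [g]. → [aegofagowa].
/nututepuuxo/: /t/ is a voiceless stop between vowels /u/ and /u/, so it voices to [d]. /t/ is a voiceless stop between vowels /u/ and /e/, so it voices to [d]. /p/ is a voiceless stop between vowels /e/ and /u/, so it voices to [b]. → [nududebuuxo].
/neriokapukusepuno/: /k/ is a voiceless stop between vowels /o/ and /a/, so it voices to [g]. /p/ is a voiceless stop between vowels /a/ and /u/, so it voices to [b]. /k/ is a voiceless stop between vowels /u/ and /u/, so it voices to [g]. /p/ is a voiceless stop between vowels /e/ and /u/, so it voices to [b]. → [neriogabugusebuno].
/xarximahterebidar/: the rule's environment is not met; surfaces unchanged as [xarximahterebidar].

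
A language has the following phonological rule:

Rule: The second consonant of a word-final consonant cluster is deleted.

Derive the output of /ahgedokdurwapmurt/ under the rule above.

/t/ is the second consonant of a word-final cluster /rt/, so it deletes.
The other instances of /h/, /g/, /d/, /k/, /r/, /w/, /p/, /m/ do not occur in the required environment and remain unchanged.
Surface form: [ahgedokdurwapmur].

ahgedokdurwapmur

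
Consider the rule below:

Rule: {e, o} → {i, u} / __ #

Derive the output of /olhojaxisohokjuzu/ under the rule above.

olhojaxisohokjuzu

No segment of /olhojaxisohokjuzu/ meets the structural description of the rule, so the form surfaces unchanged.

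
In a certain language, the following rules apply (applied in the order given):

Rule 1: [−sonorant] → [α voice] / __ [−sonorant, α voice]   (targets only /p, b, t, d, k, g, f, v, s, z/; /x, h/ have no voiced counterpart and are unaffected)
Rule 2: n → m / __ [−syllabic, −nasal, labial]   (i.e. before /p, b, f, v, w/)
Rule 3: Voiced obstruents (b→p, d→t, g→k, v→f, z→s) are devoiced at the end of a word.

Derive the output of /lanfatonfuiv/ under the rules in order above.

lamfatomfuif

Rule 1 (regressive voicing assimilation): no segment meets the environment; /lanfatonfuiv/ is unchanged.
Rule 2 (nasal place assimilation): /n/ precedes the labial consonant /f/, so it assimilates in place to [m]. /n/ precedes the labial consonant /f/, so it assimilates in place to [m]. /lanfatonfuiv/ → lamfatomfuiv.
Rule 3 (final devoicing): /v/ is a voiced obstruent in word-final position, so it devoices to [f]. /lamfatomfuiv/ → lamfatomfuif.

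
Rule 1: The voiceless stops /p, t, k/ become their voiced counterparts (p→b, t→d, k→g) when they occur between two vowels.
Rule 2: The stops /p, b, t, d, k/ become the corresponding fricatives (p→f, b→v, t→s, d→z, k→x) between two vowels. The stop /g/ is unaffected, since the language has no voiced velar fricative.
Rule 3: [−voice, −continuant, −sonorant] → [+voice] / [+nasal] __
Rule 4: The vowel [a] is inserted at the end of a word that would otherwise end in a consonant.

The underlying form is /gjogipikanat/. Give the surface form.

gjogiviganata

Rule 1 (intervocalic voicing): /p/ is a voiceless stop between vowels /i/ and /i/, so it voices to [b]. /k/ is a voiceless stop between vowels /i/ and /a/, so it voices to [g]. /gjogipikanat/ → gjogibiganat.
Rule 2 (intervocalic spirantization): /b/ is a stop between vowels /i/ and /i/, so it spirantizes to the fricative [v]. /gjogibiganat/ → gjogiviganat.
Rule 3 (post-nasal voicing): no segment meets the environment; /gjogiviganat/ is unchanged.
Rule 4 (final a-epenthesis): the form ends in the consonant /t/, so [a] is inserted word-finally. /gjogiviganat/ → gjogiviganata.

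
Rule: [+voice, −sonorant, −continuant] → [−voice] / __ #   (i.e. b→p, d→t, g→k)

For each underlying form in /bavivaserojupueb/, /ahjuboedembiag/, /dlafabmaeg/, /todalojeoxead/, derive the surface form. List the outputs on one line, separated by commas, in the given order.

/bavivaserojupueb/: /b/ is a voiced stop in word-final position, so it devoices to [p]. → [bavivaserojupuep].
/ahjuboedembiag/: /g/ is a voiced stop in word-final position, so it devoices to [k]. → [ahjuboedembiak].
/dlafabmaeg/: /g/ is a voiced stop in word-final position, so it devoices to [k]. → [dlafabmaek].
/todalojeoxead/: /d/ is a voiced stop in word-final position, so it devoices to [t]. → [todalojeoxeat].

bavivaserojupuep, ahjuboedembiak, dlafabmaek, todalojeoxeat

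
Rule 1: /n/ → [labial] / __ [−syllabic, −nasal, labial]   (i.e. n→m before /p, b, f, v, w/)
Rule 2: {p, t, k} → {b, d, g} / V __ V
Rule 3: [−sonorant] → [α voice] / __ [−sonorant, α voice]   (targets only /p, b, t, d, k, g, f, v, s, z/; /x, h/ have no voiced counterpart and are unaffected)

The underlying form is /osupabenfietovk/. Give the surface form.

Rule 1 (nasal place assimilation): /n/ precedes the labial consonant /f/, so it assimilates in place to [m]. /osupabenfietovk/ → osupabemfietovk.
Rule 2 (intervocalic voicing): /p/ is a voiceless stop between vowels /u/ and /a/, so it voices to [b]. /t/ is a voiceless stop between vowels /e/ and /o/, so it voices to [d]. /osupabemfietovk/ → osubabemfiedovk.
Rule 3 (regressive voicing assimilation): /v/ precedes the voiceless obstruent /k/, so it devoices to [f] by assimilation. /osubabemfiedovk/ → osubabemfiedofk.

osubabemfiedofk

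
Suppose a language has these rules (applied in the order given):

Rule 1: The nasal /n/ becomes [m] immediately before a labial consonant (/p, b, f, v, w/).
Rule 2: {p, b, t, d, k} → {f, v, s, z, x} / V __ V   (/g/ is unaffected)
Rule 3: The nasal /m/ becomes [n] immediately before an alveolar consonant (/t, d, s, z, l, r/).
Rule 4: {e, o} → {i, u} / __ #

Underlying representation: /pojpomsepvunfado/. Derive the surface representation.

pojponsepvumfazu

Rule 1 (nasal place assimilation): /n/ precedes the labial consonant /f/, so it assimilates in place to [m]. /pojpomsepvunfado/ → pojpomsepvumfado.
Rule 2 (intervocalic spirantization): /d/ is a stop between vowels /a/ and /o/, so it spirantizes to the fricative [z]. /pojpomsepvumfado/ → pojpomsepvumfazo.
Rule 3 (nasal place assimilation): /m/ precedes the alveolar consonant /s/, so it assimilates in place to [n]. /pojpomsepvumfazo/ → pojponsepvumfazo.
Rule 4 (final vowel raising): /o/ is a mid vowel in word-final position, so it raises to [u]. /pojponsepvumfazo/ → pojponsepvumfazu.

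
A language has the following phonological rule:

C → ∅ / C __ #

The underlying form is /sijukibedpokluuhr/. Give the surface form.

sijukibedpokluuh

/r/ is the second consonant of a word-final cluster /hr/, so it deletes.
The other instances of /s/, /j/, /k/, /b/, /d/, /p/, /l/, /h/ do not occur in the required environment and remain unchanged.
Surface form: [sijukibedpokluuh].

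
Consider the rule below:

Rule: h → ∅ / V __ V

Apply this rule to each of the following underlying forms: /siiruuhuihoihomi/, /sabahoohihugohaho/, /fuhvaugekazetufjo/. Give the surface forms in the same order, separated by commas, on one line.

siiruuuioiomi, sabaooiugoao, fuhvaugekazetufjo

/siiruuhuihoihomi/: /h/ occurs between vowels /u/ and /u/, so it deletes. /h/ occurs between vowels /i/ and /o/, so it deletes. /h/ occurs between vowels /i/ and /o/, so it deletes. → [siiruuuioiomi].
/sabahoohihugohaho/: /h/ occurs between vowels /a/ and /o/, so it deletes. /h/ occurs between vowels /o/ and /i/, so it deletes. /h/ occurs between vowels /i/ and /u/, so it deletes. /h/ occurs between vowels /o/ and /a/, so it deletes. /h/ occurs between vowels /a/ and /o/, so it deletes. → [sabaooiugoao].
/fuhvaugekazetufjo/: the rule's environment is not met; surfaces unchanged as [fuhvaugekazetufjo].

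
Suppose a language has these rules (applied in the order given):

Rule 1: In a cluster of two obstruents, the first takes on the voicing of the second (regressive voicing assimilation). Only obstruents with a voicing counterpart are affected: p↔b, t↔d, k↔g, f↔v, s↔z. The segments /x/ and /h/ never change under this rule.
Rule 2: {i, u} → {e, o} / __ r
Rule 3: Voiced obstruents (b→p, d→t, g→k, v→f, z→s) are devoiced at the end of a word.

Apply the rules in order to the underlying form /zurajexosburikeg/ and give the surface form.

zorajexozborikek

Rule 1 (regressive voicing assimilation): /s/ precedes the voiced obstruent /b/, so it voices to [z] by assimilation. /zurajexosburikeg/ → zurajexozburikeg.
Rule 2 (pre-rhotic lowering): /u/ is a high vowel immediately before /r/, so it lowers to [o]. /u/ is a high vowel immediately before /r/, so it lowers to [o]. /zurajexozburikeg/ → zorajexozborikeg.
Rule 3 (final devoicing): /g/ is a voiced obstruent in word-final position, so it devoices to [k]. /zorajexozborikeg/ → zorajexozborikek.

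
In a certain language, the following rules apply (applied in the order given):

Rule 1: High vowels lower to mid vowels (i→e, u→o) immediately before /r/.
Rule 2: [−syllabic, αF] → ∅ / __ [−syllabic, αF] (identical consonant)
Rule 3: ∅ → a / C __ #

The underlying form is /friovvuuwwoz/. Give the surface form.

friovuuwoza

Rule 1 (pre-rhotic lowering): no segment meets the environment; /friovvuuwwoz/ is unchanged.
Rule 2 (degemination): /vv/ is a geminate; the first /v/ deletes. /ww/ is a geminate; the first /w/ deletes. /friovvuuwwoz/ → friovuuwoz.
Rule 3 (final a-epenthesis): the form ends in the consonant /z/, so [a] is inserted word-finally. /friovuuwoz/ → friovuuwoza.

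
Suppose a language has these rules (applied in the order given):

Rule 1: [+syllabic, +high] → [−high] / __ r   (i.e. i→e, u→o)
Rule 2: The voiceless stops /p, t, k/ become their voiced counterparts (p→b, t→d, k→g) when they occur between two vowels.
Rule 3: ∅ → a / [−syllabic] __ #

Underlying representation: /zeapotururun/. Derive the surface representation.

zeabodororuna

Rule 1 (pre-rhotic lowering): /u/ is a high vowel immediately before /r/, so it lowers to [o]. /u/ is a high vowel immediately before /r/, so it lowers to [o]. /zeapotururun/ → zeapotororun.
Rule 2 (intervocalic voicing): /p/ is a voiceless stop between vowels /a/ and /o/, so it voices to [b]. /t/ is a voiceless stop between vowels /o/ and /o/, so it voices to [d]. /zeapotororun/ → zeabodororun.
Rule 3 (final a-epenthesis): the form ends in the consonant /n/, so [a] is inserted word-finally. /zeabodororun/ → zeabodororuna.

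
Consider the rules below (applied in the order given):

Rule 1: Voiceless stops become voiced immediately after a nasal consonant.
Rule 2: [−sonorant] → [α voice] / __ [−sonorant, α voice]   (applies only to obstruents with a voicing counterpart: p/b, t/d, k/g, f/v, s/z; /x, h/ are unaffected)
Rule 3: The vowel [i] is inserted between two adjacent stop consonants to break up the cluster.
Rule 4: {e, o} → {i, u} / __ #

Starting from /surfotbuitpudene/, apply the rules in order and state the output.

Rule 1 (post-nasal voicing): no segment meets the environment; /surfotbuitpudene/ is unchanged.
Rule 2 (regressive voicing assimilation): /t/ precedes the voiced obstruent /b/, so it voices to [d] by assimilation. /surfotbuitpudene/ → surfodbuitpudene.
Rule 3 (stop-cluster i-epenthesis): /d/ and /b/ form a stop–stop cluster, so [i] is inserted between them. /t/ and /p/ form a stop–stop cluster, so [i] is inserted between them. /surfodbuitpudene/ → surfodibuitipudene.
Rule 4 (final vowel raising): /e/ is a mid vowel in word-final position, so it raises to [i]. /surfodibuitipudene/ → surfodibuitipudeni.

surfodibuitipudeni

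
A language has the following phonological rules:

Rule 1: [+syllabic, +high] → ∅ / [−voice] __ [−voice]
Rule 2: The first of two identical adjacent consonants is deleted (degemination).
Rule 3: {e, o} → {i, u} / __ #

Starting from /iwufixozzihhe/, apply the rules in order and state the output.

Rule 1 (high vowel syncope): /i/ is a high vowel flanked by voiceless consonants /f/ and /x/, so it deletes. /iwufixozzihhe/ → iwufxozzihhe.
Rule 2 (degemination): /zz/ is a geminate; the first /z/ deletes. /hh/ is a geminate; the first /h/ deletes. /iwufxozzihhe/ → iwufxozihe.
Rule 3 (final vowel raising): /e/ is a mid vowel in word-final position, so it raises to [i]. /iwufxozihe/ → iwufxozihi.

iwufxozihi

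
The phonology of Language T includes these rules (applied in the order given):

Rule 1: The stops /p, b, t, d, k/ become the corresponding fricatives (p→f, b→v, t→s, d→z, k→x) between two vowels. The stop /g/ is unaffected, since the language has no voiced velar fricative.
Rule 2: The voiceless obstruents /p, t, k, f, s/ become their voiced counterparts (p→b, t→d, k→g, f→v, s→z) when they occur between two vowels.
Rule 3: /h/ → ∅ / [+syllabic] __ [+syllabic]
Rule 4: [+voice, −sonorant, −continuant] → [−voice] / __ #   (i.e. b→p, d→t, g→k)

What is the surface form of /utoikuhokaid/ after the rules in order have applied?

Rule 1 (intervocalic spirantization): /t/ is a stop between vowels /u/ and /o/, so it spirantizes to the fricative [s]. /k/ is a stop between vowels /i/ and /u/, so it spirantizes to the fricative [x]. /k/ is a stop between vowels /o/ and /a/, so it spirantizes to the fricative [x]. /utoikuhokaid/ → usoixuhoxaid.
Rule 2 (intervocalic voicing): /s/ is a voiceless obstruent between vowels /u/ and /o/, so it voices to [z]. /usoixuhoxaid/ → uzoixuhoxaid.
Rule 3 (intervocalic h-deletion): /h/ occurs between vowels /u/ and /o/, so it deletes. /uzoixuhoxaid/ → uzoixuoxaid.
Rule 4 (final devoicing): /d/ is a voiced stop in word-final position, so it devoices to [t]. /uzoixuoxaid/ → uzoixuoxait.

uzoixuoxait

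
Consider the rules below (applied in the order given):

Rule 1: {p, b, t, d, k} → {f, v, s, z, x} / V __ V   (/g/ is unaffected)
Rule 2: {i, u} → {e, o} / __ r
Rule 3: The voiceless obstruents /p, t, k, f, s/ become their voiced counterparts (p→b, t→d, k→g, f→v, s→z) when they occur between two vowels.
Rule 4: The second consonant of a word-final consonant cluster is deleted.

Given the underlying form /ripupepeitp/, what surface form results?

Rule 1 (intervocalic spirantization): /p/ is a stop between vowels /i/ and /u/, so it spirantizes to the fricative [f]. /p/ is a stop between vowels /u/ and /e/, so it spirantizes to the fricative [f]. /p/ is a stop between vowels /e/ and /e/, so it spirantizes to the fricative [f]. /ripupepeitp/ → rifufefeitp.
Rule 2 (pre-rhotic lowering): no segment meets the environment; /rifufefeitp/ is unchanged.
Rule 3 (intervocalic voicing): /f/ is a voiceless obstruent between vowels /i/ and /u/, so it voices to [v]. /f/ is a voiceless obstruent between vowels /u/ and /e/, so it voices to [v]. /f/ is a voiceless obstruent between vowels /e/ and /e/, so it voices to [v]. /rifufefeitp/ → rivuveveitp.
Rule 4 (final cluster simplification): /p/ is the second consonant of a word-final cluster /tp/, so it deletes. /rivuveveitp/ → rivuveveit.

rivuveveit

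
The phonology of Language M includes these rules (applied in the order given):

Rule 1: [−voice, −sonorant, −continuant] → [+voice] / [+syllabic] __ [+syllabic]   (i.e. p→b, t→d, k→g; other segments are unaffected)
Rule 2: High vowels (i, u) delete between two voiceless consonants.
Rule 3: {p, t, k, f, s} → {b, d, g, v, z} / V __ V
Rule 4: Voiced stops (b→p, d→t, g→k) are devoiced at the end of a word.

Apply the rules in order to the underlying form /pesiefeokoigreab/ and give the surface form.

Rule 1 (intervocalic voicing): /k/ is a voiceless stop between vowels /o/ and /o/, so it voices to [g]. /pesiefeokoigreab/ → pesiefeogoigreab.
Rule 2 (high vowel syncope): no segment meets the environment; /pesiefeogoigreab/ is unchanged.
Rule 3 (intervocalic voicing): /s/ is a voiceless obstruent between vowels /e/ and /i/, so it voices to [z]. /f/ is a voiceless obstruent between vowels /e/ and /e/, so it voices to [v]. /pesiefeogoigreab/ → pezieveogoigreab.
Rule 4 (final devoicing): /b/ is a voiced stop in word-final position, so it devoices to [p]. /pezieveogoigreab/ → pezieveogoigreap.

pezieveogoigreap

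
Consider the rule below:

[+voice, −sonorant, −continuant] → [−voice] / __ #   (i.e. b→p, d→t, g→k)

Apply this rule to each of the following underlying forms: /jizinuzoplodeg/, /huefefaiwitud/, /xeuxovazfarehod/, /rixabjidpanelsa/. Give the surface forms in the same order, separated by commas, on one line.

/jizinuzoplodeg/: /g/ is a voiced stop in word-final position, so it devoices to [k]. → [jizinuzoplodek].
/huefefaiwitud/: /d/ is a voiced stop in word-final position, so it devoices to [t]. → [huefefaiwitut].
/xeuxovazfarehod/: /d/ is a voiced stop in word-final position, so it devoices to [t]. → [xeuxovazfarehot].
/rixabjidpanelsa/: the rule's environment is not met; surfaces unchanged as [rixabjidpanelsa].

jizinuzoplodek, huefefaiwitut, xeuxovazfarehot, rixabjidpanelsa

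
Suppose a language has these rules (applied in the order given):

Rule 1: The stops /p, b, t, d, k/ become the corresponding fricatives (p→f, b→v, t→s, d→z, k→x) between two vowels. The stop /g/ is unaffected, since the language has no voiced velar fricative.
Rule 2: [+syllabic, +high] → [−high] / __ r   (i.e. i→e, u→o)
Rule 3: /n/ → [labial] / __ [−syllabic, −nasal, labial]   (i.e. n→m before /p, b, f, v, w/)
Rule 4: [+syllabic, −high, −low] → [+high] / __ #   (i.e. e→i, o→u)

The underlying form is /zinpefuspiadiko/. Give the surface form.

zimpefuspiazixu

Rule 1 (intervocalic spirantization): /d/ is a stop between vowels /a/ and /i/, so it spirantizes to the fricative [z]. /k/ is a stop between vowels /i/ and /o/, so it spirantizes to the fricative [x]. /zinpefuspiadiko/ → zinpefuspiazixo.
Rule 2 (pre-rhotic lowering): no segment meets the environment; /zinpefuspiazixo/ is unchanged.
Rule 3 (nasal place assimilation): /n/ precedes the labial consonant /p/, so it assimilates in place to [m]. /zinpefuspiazixo/ → zimpefuspiazixo.
Rule 4 (final vowel raising): /o/ is a mid vowel in word-final position, so it raises to [u]. /zimpefuspiazixo/ → zimpefuspiazixu.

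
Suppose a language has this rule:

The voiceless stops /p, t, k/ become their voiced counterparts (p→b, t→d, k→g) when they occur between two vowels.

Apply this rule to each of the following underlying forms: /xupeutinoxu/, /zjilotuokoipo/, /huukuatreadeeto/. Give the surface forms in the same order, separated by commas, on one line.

/xupeutinoxu/: /p/ is a voiceless stop between vowels /u/ and /e/, so it voices to [b]. /t/ is a voiceless stop between vowels /u/ and /i/, so it voices to [d]. → [xubeudinoxu].
/zjilotuokoipo/: /t/ is a voiceless stop between vowels /o/ and /u/, so it voices to [d]. /k/ is a voiceless stop between vowels /o/ and /o/, so it voices to [g]. /p/ is a voiceless stop between vowels /i/ and /o/, so it voices to [b]. → [zjiloduogoibo].
/huukuatreadeeto/: /k/ is a voiceless stop between vowels /u/ and /u/, so it voices to [g]. /t/ is a voiceless stop between vowels /e/ and /o/, so it voices to [d]. → [huuguatreadeedo].

xubeudinoxu, zjiloduogoibo, huuguatreadeedo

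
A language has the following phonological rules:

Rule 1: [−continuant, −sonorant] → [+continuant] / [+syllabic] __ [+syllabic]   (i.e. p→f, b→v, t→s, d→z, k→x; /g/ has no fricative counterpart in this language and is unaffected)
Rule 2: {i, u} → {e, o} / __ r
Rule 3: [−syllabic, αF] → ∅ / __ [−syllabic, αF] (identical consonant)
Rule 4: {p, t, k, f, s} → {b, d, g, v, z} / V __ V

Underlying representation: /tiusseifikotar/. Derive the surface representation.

tiuzeivixozar

Rule 1 (intervocalic spirantization): /k/ is a stop between vowels /i/ and /o/, so it spirantizes to the fricative [x]. /t/ is a stop between vowels /o/ and /a/, so it spirantizes to the fricative [s]. /tiusseifikotar/ → tiusseifixosar.
Rule 2 (pre-rhotic lowering): no segment meets the environment; /tiusseifixosar/ is unchanged.
Rule 3 (degemination): /ss/ is a geminate; the first /s/ deletes. /tiusseifixosar/ → tiuseifixosar.
Rule 4 (intervocalic voicing): /s/ is a voiceless obstruent between vowels /u/ and /e/, so it voices to [z]. /f/ is a voiceless obstruent between vowels /i/ and /i/, so it voices to [v]. /s/ is a voiceless obstruent between vowels /o/ and /a/, so it voices to [z]. /tiuseifixosar/ → tiuzeivixozar.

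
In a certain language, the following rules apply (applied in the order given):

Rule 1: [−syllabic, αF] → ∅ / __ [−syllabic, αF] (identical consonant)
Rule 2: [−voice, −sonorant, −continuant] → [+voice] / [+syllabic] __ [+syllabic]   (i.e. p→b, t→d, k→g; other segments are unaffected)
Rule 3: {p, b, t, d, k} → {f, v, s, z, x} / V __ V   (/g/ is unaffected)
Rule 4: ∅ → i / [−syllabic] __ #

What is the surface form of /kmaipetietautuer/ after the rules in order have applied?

kmaiveziezauzueri

Rule 1 (degemination): no segment meets the environment; /kmaipetietautuer/ is unchanged.
Rule 2 (intervocalic voicing): /p/ is a voiceless stop between vowels /i/ and /e/, so it voices to [b]. /t/ is a voiceless stop between vowels /e/ and /i/, so it voices to [d]. /t/ is a voiceless stop between vowels /e/ and /a/, so it voices to [d]. /t/ is a voiceless stop between vowels /u/ and /u/, so it voices to [d]. /kmaipetietautuer/ → kmaibediedauduer.
Rule 3 (intervocalic spirantization): /b/ is a stop between vowels /i/ and /e/, so it spirantizes to the fricative [v]. /d/ is a stop between vowels /e/ and /i/, so it spirantizes to the fricative [z]. /d/ is a stop between vowels /e/ and /a/, so it spirantizes to the fricative [z]. /d/ is a stop between vowels /u/ and /u/, so it spirantizes to the fricative [z]. /kmaibediedauduer/ → kmaiveziezauzuer.
Rule 4 (final i-epenthesis): the form ends in the consonant /r/, so [i] is inserted word-finally. /kmaiveziezauzuer/ → kmaiveziezauzueri.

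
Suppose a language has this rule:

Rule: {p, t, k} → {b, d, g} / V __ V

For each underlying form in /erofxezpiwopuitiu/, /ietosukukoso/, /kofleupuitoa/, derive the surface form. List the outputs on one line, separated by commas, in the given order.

erofxezpiwobuidiu, iedosugugoso, kofleubuidoa

/erofxezpiwopuitiu/: /p/ is a voiceless stop between vowels /o/ and /u/, so it voices to [b]. /t/ is a voiceless stop between vowels /i/ and /i/, so it voices to [d]. → [erofxezpiwobuidiu].
/ietosukukoso/: /t/ is a voiceless stop between vowels /e/ and /o/, so it voices to [d]. /k/ is a voiceless stop between vowels /u/ and /u/, so it voices to [g]. /k/ is a voiceless stop between vowels /u/ and /o/, so it voices to [g]. → [iedosugugoso].
/kofleupuitoa/: /p/ is a voiceless stop between vowels /u/ and /u/, so it voices to [b]. /t/ is a voiceless stop between vowels /i/ and /o/, so it voices to [d]. → [kofleubuidoa].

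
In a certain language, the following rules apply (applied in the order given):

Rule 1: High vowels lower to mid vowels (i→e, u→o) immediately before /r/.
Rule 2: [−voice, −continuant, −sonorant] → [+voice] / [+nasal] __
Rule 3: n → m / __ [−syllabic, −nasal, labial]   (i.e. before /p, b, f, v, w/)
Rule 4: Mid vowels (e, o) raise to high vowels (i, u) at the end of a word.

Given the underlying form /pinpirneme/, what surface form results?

Rule 1 (pre-rhotic lowering): /i/ is a high vowel immediately before /r/, so it lowers to [e]. /pinpirneme/ → pinperneme.
Rule 2 (post-nasal voicing): /p/ is a voiceless stop immediately after the nasal /n/, so it voices to [b]. /pinperneme/ → pinberneme.
Rule 3 (nasal place assimilation): /n/ precedes the labial consonant /b/, so it assimilates in place to [m]. /pinberneme/ → pimberneme.
Rule 4 (final vowel raising): /e/ is a mid vowel in word-final position, so it raises to [i]. /pimberneme/ → pimbernemi.

pimbernemi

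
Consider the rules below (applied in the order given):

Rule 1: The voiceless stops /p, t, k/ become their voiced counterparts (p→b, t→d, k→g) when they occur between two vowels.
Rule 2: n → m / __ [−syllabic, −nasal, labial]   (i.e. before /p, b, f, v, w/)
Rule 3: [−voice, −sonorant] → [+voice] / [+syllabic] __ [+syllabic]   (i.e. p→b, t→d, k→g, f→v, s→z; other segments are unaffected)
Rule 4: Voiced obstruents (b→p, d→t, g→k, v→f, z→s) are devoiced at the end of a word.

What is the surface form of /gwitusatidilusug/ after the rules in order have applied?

gwiduzadidiluzuk

Rule 1 (intervocalic voicing): /t/ is a voiceless stop between vowels /i/ and /u/, so it voices to [d]. /t/ is a voiceless stop between vowels /a/ and /i/, so it voices to [d]. /gwitusatidilusug/ → gwidusadidilusug.
Rule 2 (nasal place assimilation): no segment meets the environment; /gwidusadidilusug/ is unchanged.
Rule 3 (intervocalic voicing): /s/ is a voiceless obstruent between vowels /u/ and /a/, so it voices to [z]. /s/ is a voiceless obstruent between vowels /u/ and /u/, so it voices to [z]. /gwidusadidilusug/ → gwiduzadidiluzug.
Rule 4 (final devoicing): /g/ is a voiced obstruent in word-final position, so it devoices to [k]. /gwiduzadidiluzug/ → gwiduzadidiluzuk.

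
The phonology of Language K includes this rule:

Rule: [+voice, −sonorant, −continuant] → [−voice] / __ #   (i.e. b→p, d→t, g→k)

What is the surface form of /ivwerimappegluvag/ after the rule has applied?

Scanning /ivwerimappegluvag/: /g/ at position 12 is not in the conditioning environment; /g/ is a voiced stop in word-final position, so it devoices to [k].
Result: [ivwerimappegluvak].

ivwerimappegluvak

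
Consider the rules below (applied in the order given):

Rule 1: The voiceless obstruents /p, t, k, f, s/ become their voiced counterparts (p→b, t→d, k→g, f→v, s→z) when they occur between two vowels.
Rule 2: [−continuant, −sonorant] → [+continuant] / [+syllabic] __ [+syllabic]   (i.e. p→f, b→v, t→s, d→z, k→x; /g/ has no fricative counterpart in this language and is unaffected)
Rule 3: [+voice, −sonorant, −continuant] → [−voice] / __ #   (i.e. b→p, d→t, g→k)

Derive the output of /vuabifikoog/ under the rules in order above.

Rule 1 (intervocalic voicing): /f/ is a voiceless obstruent between vowels /i/ and /i/, so it voices to [v]. /k/ is a voiceless obstruent between vowels /i/ and /o/, so it voices to [g]. /vuabifikoog/ → vuabivigoog.
Rule 2 (intervocalic spirantization): /b/ is a stop between vowels /a/ and /i/, so it spirantizes to the fricative [v]. /vuabivigoog/ → vuavivigoog.
Rule 3 (final devoicing): /g/ is a voiced stop in word-final position, so it devoices to [k]. /vuavivigoog/ → vuavivigook.

vuavivigook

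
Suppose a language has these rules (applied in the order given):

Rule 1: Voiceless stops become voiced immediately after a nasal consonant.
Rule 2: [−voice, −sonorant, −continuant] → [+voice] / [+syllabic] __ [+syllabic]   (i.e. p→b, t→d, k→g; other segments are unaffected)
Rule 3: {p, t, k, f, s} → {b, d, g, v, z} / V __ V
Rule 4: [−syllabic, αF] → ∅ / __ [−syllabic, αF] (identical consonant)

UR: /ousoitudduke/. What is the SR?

Rule 1 (post-nasal voicing): no segment meets the environment; /ousoitudduke/ is unchanged.
Rule 2 (intervocalic voicing): /t/ is a voiceless stop between vowels /i/ and /u/, so it voices to [d]. /k/ is a voiceless stop between vowels /u/ and /e/, so it voices to [g]. /ousoitudduke/ → ousoidudduge.
Rule 3 (intervocalic voicing): /s/ is a voiceless obstruent between vowels /u/ and /o/, so it voices to [z]. /ousoidudduge/ → ouzoidudduge.
Rule 4 (degemination): /dd/ is a geminate; the first /d/ deletes. /ouzoidudduge/ → ouzoiduduge.

ouzoiduduge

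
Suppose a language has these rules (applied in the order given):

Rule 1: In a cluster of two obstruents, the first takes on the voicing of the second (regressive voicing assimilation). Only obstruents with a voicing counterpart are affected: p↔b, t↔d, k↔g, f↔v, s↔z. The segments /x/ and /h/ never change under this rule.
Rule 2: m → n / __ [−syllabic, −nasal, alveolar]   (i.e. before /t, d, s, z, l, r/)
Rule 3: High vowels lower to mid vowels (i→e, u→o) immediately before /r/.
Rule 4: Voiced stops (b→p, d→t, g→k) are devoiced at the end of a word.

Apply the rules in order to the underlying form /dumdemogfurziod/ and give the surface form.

Rule 1 (regressive voicing assimilation): /g/ precedes the voiceless obstruent /f/, so it devoices to [k] by assimilation. /dumdemogfurziod/ → dumdemokfurziod.
Rule 2 (nasal place assimilation): /m/ precedes the alveolar consonant /d/, so it assimilates in place to [n]. /dumdemokfurziod/ → dundemokfurziod.
Rule 3 (pre-rhotic lowering): /u/ is a high vowel immediately before /r/, so it lowers to [o]. /dundemokfurziod/ → dundemokforziod.
Rule 4 (final devoicing): /d/ is a voiced stop in word-final position, so it devoices to [t]. /dundemokforziod/ → dundemokforziot.

dundemokforziot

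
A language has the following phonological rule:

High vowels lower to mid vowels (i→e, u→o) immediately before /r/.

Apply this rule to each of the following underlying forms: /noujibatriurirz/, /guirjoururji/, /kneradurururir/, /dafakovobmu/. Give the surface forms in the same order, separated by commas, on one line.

noujibatriorerz, guerjoororji, kneradorororer, dafakovobmu

/noujibatriurirz/: /u/ is a high vowel immediately before /r/, so it lowers to [o]. /i/ is a high vowel immediately before /r/, so it lowers to [e]. → [noujibatriorerz].
/guirjoururji/: /i/ is a high vowel immediately before /r/, so it lowers to [e]. /u/ is a high vowel immediately before /r/, so it lowers to [o]. /u/ is a high vowel immediately before /r/, so it lowers to [o]. → [guerjoororji].
/kneradurururir/: /u/ is a high vowel immediately before /r/, so it lowers to [o]. /u/ is a high vowel immediately before /r/, so it lowers to [o]. /u/ is a high vowel immediately before /r/, so it lowers to [o]. /i/ is a high vowel immediately before /r/, so it lowers to [e]. → [kneradorororer].
/dafakovobmu/: the rule's environment is not met; surfaces unchanged as [dafakovobmu].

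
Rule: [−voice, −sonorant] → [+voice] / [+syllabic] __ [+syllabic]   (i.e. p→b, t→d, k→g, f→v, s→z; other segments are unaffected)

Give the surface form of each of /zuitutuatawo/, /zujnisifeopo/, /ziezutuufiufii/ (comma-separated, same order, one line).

/zuitutuatawo/: /t/ is a voiceless obstruent between vowels /i/ and /u/, so it voices to [d]. /t/ is a voiceless obstruent between vowels /u/ and /u/, so it voices to [d]. /t/ is a voiceless obstruent between vowels /a/ and /a/, so it voices to [d]. → [zuiduduadawo].
/zujnisifeopo/: /s/ is a voiceless obstruent between vowels /i/ and /i/, so it voices to [z]. /f/ is a voiceless obstruent between vowels /i/ and /e/, so it voices to [v]. /p/ is a voiceless obstruent between vowels /o/ and /o/, so it voices to [b]. → [zujniziveobo].
/ziezutuufiufii/: /t/ is a voiceless obstruent between vowels /u/ and /u/, so it voices to [d]. /f/ is a voiceless obstruent between vowels /u/ and /i/, so it voices to [v]. /f/ is a voiceless obstruent between vowels /u/ and /i/, so it voices to [v]. → [ziezuduuviuvii].

zuiduduadawo, zujniziveobo, ziezuduuviuvii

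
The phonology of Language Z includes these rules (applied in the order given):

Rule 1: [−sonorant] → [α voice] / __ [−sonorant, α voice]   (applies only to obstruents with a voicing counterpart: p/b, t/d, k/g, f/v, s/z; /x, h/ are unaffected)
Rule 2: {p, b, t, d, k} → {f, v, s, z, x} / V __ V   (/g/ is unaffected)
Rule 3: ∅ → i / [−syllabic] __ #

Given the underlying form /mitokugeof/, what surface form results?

Rule 1 (regressive voicing assimilation): no segment meets the environment; /mitokugeof/ is unchanged.
Rule 2 (intervocalic spirantization): /t/ is a stop between vowels /i/ and /o/, so it spirantizes to the fricative [s]. /k/ is a stop between vowels /o/ and /u/, so it spirantizes to the fricative [x]. /mitokugeof/ → misoxugeof.
Rule 3 (final i-epenthesis): the form ends in the consonant /f/, so [i] is inserted word-finally. /misoxugeof/ → misoxugeofi.

misoxugeofi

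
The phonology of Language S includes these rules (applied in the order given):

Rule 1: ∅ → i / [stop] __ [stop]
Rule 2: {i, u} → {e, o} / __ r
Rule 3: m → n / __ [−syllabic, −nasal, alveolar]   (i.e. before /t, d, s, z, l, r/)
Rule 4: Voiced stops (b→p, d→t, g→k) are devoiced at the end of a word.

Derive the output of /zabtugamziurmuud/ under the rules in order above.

zabituganziormuut

Rule 1 (stop-cluster i-epenthesis): /b/ and /t/ form a stop–stop cluster, so [i] is inserted between them. /zabtugamziurmuud/ → zabitugamziurmuud.
Rule 2 (pre-rhotic lowering): /u/ is a high vowel immediately before /r/, so it lowers to [o]. /zabitugamziurmuud/ → zabitugamziormuud.
Rule 3 (nasal place assimilation): /m/ precedes the alveolar consonant /z/, so it assimilates in place to [n]. /zabitugamziormuud/ → zabituganziormuud.
Rule 4 (final devoicing): /d/ is a voiced stop in word-final position, so it devoices to [t]. /zabituganziormuud/ → zabituganziormuut.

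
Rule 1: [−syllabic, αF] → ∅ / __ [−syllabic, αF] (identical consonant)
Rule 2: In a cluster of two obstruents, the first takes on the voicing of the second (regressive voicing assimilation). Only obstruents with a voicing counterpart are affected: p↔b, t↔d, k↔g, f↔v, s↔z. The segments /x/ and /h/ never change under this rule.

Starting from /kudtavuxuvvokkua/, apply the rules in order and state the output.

Rule 1 (degemination): /vv/ is a geminate; the first /v/ deletes. /kk/ is a geminate; the first /k/ deletes. /kudtavuxuvvokkua/ → kudtavuxuvokua.
Rule 2 (regressive voicing assimilation): /d/ precedes the voiceless obstruent /t/, so it devoices to [t] by assimilation. /kudtavuxuvokua/ → kuttavuxuvokua.

kuttavuxuvokua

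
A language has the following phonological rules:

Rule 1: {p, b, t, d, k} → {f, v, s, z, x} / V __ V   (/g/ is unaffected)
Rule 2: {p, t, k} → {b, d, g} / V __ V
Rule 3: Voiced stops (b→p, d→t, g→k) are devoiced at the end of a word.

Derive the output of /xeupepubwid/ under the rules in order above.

xeufefubwit

Rule 1 (intervocalic spirantization): /p/ is a stop between vowels /u/ and /e/, so it spirantizes to the fricative [f]. /p/ is a stop between vowels /e/ and /u/, so it spirantizes to the fricative [f]. /xeupepubwid/ → xeufefubwid.
Rule 2 (intervocalic voicing): no segment meets the environment; /xeufefubwid/ is unchanged.
Rule 3 (final devoicing): /d/ is a voiced stop in word-final position, so it devoices to [t]. /xeufefubwid/ → xeufefubwit.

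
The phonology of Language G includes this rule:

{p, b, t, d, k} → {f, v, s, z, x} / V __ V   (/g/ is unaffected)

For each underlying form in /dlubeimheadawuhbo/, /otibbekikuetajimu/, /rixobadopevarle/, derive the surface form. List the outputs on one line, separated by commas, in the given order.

dluveimheazawuhbo, osibbexixuesajimu, rixovazofevarle

/dlubeimheadawuhbo/: /b/ is a stop between vowels /u/ and /e/, so it spirantizes to the fricative [v]. /d/ is a stop between vowels /a/ and /a/, so it spirantizes to the fricative [z]. → [dluveimheazawuhbo].
/otibbekikuetajimu/: /t/ is a stop between vowels /o/ and /i/, so it spirantizes to the fricative [s]. /k/ is a stop between vowels /e/ and /i/, so it spirantizes to the fricative [x]. /k/ is a stop between vowels /i/ and /u/, so it spirantizes to the fricative [x]. /t/ is a stop between vowels /e/ and /a/, so it spirantizes to the fricative [s]. → [osibbexixuesajimu].
/rixobadopevarle/: /b/ is a stop between vowels /o/ and /a/, so it spirantizes to the fricative [v]. /d/ is a stop between vowels /a/ and /o/, so it spirantizes to the fricative [z]. /p/ is a stop between vowels /o/ and /e/, so it spirantizes to the fricative [f]. → [rixovazofevarle].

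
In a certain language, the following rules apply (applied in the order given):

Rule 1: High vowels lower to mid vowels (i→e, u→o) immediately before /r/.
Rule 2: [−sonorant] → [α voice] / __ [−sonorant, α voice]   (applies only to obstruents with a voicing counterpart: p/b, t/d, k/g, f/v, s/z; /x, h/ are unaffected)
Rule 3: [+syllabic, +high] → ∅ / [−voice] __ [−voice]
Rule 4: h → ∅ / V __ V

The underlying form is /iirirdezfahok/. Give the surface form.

iererdesfaok

Rule 1 (pre-rhotic lowering): /i/ is a high vowel immediately before /r/, so it lowers to [e]. /i/ is a high vowel immediately before /r/, so it lowers to [e]. /iirirdezfahok/ → iererdezfahok.
Rule 2 (regressive voicing assimilation): /z/ precedes the voiceless obstruent /f/, so it devoices to [s] by assimilation. /iererdezfahok/ → iererdesfahok.
Rule 3 (high vowel syncope): no segment meets the environment; /iererdesfahok/ is unchanged.
Rule 4 (intervocalic h-deletion): /h/ occurs between vowels /a/ and /o/, so it deletes. /iererdesfahok/ → iererdesfaok.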